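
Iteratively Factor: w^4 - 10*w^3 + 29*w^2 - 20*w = (w)*(w^3 - 10*w^2 + 29*w - 20) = w*(w - 4)*(w^2 - 6*w + 5) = w*(w - 5)*(w - 4)*(w - 1)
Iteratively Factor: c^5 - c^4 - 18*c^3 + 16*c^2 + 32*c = (c - 2)*(c^4 + c^3 - 16*c^2 - 16*c) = (c - 4)*(c - 2)*(c^3 + 5*c^2 + 4*c) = (c - 4)*(c - 2)*(c + 4)*(c^2 + c) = c*(c - 4)*(c - 2)*(c + 4)*(c + 1)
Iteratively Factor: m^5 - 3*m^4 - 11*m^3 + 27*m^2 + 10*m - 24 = (m - 4)*(m^4 + m^3 - 7*m^2 - m + 6) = (m - 4)*(m + 3)*(m^3 - 2*m^2 - m + 2) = (m - 4)*(m - 1)*(m + 3)*(m^2 - m - 2) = (m - 4)*(m - 1)*(m + 1)*(m + 3)*(m - 2)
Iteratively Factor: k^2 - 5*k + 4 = (k - 4)*(k - 1)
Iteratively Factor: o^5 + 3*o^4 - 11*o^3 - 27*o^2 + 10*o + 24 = (o - 1)*(o^4 + 4*o^3 - 7*o^2 - 34*o - 24) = (o - 1)*(o + 2)*(o^3 + 2*o^2 - 11*o - 12) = (o - 1)*(o + 2)*(o + 4)*(o^2 - 2*o - 3) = (o - 1)*(o + 1)*(o + 2)*(o + 4)*(o - 3)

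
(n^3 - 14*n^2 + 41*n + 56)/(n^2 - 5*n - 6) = (n^2 - 15*n + 56)/(n - 6)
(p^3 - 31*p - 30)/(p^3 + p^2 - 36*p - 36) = (p + 5)/(p + 6)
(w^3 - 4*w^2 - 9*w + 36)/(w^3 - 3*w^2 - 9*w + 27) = (w - 4)/(w - 3)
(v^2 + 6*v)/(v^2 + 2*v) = (v + 6)/(v + 2)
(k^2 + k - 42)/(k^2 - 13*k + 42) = (k + 7)/(k - 7)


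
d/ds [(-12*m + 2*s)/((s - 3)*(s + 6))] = 2*(12*m*s + 18*m - s^2 - 18)/(s^4 + 6*s^3 - 27*s^2 - 108*s + 324)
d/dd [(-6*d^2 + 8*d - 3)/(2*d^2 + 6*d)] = (-26*d^2 + 6*d + 9)/(2*d^2*(d^2 + 6*d + 9))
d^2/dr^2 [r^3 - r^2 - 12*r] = 6*r - 2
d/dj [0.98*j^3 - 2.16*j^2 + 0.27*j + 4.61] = 2.94*j^2 - 4.32*j + 0.27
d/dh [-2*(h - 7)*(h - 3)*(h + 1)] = -6*h^2 + 36*h - 22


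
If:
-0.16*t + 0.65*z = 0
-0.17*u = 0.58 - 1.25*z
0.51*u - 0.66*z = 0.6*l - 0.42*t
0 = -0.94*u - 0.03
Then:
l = 0.77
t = 1.87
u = -0.03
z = 0.46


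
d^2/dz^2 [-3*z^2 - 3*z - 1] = -6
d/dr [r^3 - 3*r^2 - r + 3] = 3*r^2 - 6*r - 1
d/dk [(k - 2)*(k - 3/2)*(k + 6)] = 3*k^2 + 5*k - 18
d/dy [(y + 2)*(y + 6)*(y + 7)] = 3*y^2 + 30*y + 68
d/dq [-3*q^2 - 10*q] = -6*q - 10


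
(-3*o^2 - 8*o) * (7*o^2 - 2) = -21*o^4 - 56*o^3 + 6*o^2 + 16*o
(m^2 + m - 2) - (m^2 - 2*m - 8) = 3*m + 6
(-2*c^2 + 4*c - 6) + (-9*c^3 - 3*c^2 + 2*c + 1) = -9*c^3 - 5*c^2 + 6*c - 5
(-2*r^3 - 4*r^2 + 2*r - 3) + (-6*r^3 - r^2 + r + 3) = -8*r^3 - 5*r^2 + 3*r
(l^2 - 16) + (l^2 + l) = 2*l^2 + l - 16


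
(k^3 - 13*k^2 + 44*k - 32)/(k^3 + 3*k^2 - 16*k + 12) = (k^2 - 12*k + 32)/(k^2 + 4*k - 12)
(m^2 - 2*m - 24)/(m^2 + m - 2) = (m^2 - 2*m - 24)/(m^2 + m - 2)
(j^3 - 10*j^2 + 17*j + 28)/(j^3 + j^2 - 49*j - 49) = (j - 4)/(j + 7)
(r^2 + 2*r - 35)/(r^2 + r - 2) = (r^2 + 2*r - 35)/(r^2 + r - 2)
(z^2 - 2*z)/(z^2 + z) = (z - 2)/(z + 1)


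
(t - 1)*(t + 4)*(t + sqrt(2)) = t^3 + sqrt(2)*t^2 + 3*t^2 - 4*t + 3*sqrt(2)*t - 4*sqrt(2)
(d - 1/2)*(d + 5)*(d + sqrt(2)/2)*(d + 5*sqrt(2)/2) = d^4 + 3*sqrt(2)*d^3 + 9*d^3/2 + 27*sqrt(2)*d^2/2 - 15*sqrt(2)*d/2 + 45*d/4 - 25/4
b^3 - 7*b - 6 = (b - 3)*(b + 1)*(b + 2)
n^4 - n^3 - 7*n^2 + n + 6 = (n - 3)*(n - 1)*(n + 1)*(n + 2)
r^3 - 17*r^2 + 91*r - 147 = (r - 7)^2*(r - 3)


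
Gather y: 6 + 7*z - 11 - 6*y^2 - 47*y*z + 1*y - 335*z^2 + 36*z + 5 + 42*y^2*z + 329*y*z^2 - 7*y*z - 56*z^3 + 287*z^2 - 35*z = y^2*(42*z - 6) + y*(329*z^2 - 54*z + 1) - 56*z^3 - 48*z^2 + 8*z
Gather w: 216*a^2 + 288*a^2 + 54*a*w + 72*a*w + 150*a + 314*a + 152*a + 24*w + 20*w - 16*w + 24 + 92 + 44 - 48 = 504*a^2 + 616*a + w*(126*a + 28) + 112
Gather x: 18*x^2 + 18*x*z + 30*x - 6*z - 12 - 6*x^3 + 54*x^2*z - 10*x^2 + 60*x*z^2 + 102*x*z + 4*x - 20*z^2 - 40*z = -6*x^3 + x^2*(54*z + 8) + x*(60*z^2 + 120*z + 34) - 20*z^2 - 46*z - 12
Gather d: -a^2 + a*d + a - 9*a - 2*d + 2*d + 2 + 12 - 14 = -a^2 + a*d - 8*a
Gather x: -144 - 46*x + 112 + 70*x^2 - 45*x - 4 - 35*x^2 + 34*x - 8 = 35*x^2 - 57*x - 44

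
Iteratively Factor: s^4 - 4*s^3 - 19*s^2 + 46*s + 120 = (s + 3)*(s^3 - 7*s^2 + 2*s + 40) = (s + 2)*(s + 3)*(s^2 - 9*s + 20) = (s - 4)*(s + 2)*(s + 3)*(s - 5)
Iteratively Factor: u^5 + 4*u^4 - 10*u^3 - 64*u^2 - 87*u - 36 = (u + 1)*(u^4 + 3*u^3 - 13*u^2 - 51*u - 36) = (u + 1)*(u + 3)*(u^3 - 13*u - 12) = (u + 1)*(u + 3)^2*(u^2 - 3*u - 4) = (u - 4)*(u + 1)*(u + 3)^2*(u + 1)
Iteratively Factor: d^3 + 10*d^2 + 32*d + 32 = (d + 2)*(d^2 + 8*d + 16) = (d + 2)*(d + 4)*(d + 4)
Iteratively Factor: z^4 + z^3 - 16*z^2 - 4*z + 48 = (z + 4)*(z^3 - 3*z^2 - 4*z + 12) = (z - 3)*(z + 4)*(z^2 - 4) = (z - 3)*(z - 2)*(z + 4)*(z + 2)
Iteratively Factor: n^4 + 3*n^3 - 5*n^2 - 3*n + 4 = (n - 1)*(n^3 + 4*n^2 - n - 4) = (n - 1)*(n + 4)*(n^2 - 1) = (n - 1)^2*(n + 4)*(n + 1)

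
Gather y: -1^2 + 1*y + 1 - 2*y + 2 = 2 - y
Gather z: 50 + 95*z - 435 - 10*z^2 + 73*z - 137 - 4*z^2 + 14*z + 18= -14*z^2 + 182*z - 504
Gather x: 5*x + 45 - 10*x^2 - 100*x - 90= -10*x^2 - 95*x - 45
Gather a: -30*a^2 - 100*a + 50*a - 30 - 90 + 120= -30*a^2 - 50*a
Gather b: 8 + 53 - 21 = 40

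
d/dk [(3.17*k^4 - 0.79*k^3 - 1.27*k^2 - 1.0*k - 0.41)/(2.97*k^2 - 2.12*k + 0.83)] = (18.8298*k^5 - 22.5075*k^4 + 13.874*k^3 + 3.6953*k^2 + 0.3272*k - 1.6992)/(8.8209*k^4 - 12.5928*k^3 + 9.4246*k^2 - 3.5192*k + 0.6889)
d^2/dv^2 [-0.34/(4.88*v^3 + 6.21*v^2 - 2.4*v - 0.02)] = ((9.9552*v + 4.2228)*(4.88*v^3 + 6.21*v^2 - 2.4*v - 0.02) - 0.34*(14.64*v^2 + 12.42*v - 2.4)*(29.28*v^2 + 24.84*v - 4.8))/(4.88*v^3 + 6.21*v^2 - 2.4*v - 0.02)^3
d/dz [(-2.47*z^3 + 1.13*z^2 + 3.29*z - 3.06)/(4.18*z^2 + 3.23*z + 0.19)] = (-10.3246*z^4 - 15.9562*z^3 - 11.5102*z^2 + 26.011*z + 10.5089)/(17.4724*z^4 + 27.0028*z^3 + 12.0213*z^2 + 1.2274*z + 0.0361)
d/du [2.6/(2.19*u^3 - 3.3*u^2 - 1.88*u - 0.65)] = (-17.082*u^2 + 17.16*u + 4.888)/(-2.19*u^3 + 3.3*u^2 + 1.88*u + 0.65)^2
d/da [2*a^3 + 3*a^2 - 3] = 6*a*(a + 1)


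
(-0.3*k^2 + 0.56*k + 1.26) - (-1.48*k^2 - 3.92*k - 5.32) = 1.18*k^2 + 4.48*k + 6.58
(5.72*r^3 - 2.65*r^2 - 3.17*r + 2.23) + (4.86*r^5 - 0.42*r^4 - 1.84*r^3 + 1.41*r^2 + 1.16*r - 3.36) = 4.86*r^5 - 0.42*r^4 + 3.88*r^3 - 1.24*r^2 - 2.01*r - 1.13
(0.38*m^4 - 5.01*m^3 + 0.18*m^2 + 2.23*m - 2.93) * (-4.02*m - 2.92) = -1.5276*m^5 + 19.0306*m^4 + 13.9056*m^3 - 9.4902*m^2 + 5.267*m + 8.5556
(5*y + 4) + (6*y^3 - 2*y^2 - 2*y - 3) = 6*y^3 - 2*y^2 + 3*y + 1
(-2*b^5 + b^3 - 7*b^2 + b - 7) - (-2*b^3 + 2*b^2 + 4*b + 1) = -2*b^5 + 3*b^3 - 9*b^2 - 3*b - 8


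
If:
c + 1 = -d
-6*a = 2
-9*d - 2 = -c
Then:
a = -1/3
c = -7/10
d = -3/10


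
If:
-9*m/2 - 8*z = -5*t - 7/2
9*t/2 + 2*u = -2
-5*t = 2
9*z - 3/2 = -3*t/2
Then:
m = -11/135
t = -2/5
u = -1/10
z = 7/30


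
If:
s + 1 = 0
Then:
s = -1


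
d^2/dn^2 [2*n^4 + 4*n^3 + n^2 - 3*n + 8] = 24*n^2 + 24*n + 2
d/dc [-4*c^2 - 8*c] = -8*c - 8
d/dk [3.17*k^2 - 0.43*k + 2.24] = 6.34*k - 0.43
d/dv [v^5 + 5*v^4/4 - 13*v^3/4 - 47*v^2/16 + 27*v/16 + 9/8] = 5*v^4 + 5*v^3 - 39*v^2/4 - 47*v/8 + 27/16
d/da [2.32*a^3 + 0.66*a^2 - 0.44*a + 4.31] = 6.96*a^2 + 1.32*a - 0.44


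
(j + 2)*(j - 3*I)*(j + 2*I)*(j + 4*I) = j^4 + 2*j^3 + 3*I*j^3 + 10*j^2 + 6*I*j^2 + 20*j + 24*I*j + 48*I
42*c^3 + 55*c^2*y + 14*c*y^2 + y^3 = (c + y)*(6*c + y)*(7*c + y)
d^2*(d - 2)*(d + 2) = d^4 - 4*d^2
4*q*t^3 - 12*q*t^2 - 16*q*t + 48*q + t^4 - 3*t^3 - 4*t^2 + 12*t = (4*q + t)*(t - 3)*(t - 2)*(t + 2)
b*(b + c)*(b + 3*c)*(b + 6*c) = b^4 + 10*b^3*c + 27*b^2*c^2 + 18*b*c^3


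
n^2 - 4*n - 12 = (n - 6)*(n + 2)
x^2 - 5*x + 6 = (x - 3)*(x - 2)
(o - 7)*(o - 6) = o^2 - 13*o + 42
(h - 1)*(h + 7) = h^2 + 6*h - 7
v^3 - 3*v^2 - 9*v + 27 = (v - 3)^2*(v + 3)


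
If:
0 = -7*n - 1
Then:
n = -1/7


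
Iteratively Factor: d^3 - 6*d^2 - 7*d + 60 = (d - 4)*(d^2 - 2*d - 15) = (d - 4)*(d + 3)*(d - 5)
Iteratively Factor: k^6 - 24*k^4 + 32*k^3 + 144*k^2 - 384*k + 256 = (k + 4)*(k^5 - 4*k^4 - 8*k^3 + 64*k^2 - 112*k + 64) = (k - 2)*(k + 4)*(k^4 - 2*k^3 - 12*k^2 + 40*k - 32) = (k - 2)*(k + 4)^2*(k^3 - 6*k^2 + 12*k - 8) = (k - 2)^2*(k + 4)^2*(k^2 - 4*k + 4) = (k - 2)^3*(k + 4)^2*(k - 2)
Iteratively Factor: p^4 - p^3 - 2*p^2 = (p + 1)*(p^3 - 2*p^2) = p*(p + 1)*(p^2 - 2*p) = p*(p - 2)*(p + 1)*(p)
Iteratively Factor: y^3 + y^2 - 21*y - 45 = (y + 3)*(y^2 - 2*y - 15) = (y + 3)^2*(y - 5)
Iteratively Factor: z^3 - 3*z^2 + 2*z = (z - 1)*(z^2 - 2*z) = z*(z - 1)*(z - 2)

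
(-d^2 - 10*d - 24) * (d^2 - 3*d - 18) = -d^4 - 7*d^3 + 24*d^2 + 252*d + 432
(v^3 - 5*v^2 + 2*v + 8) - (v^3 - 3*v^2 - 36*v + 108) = -2*v^2 + 38*v - 100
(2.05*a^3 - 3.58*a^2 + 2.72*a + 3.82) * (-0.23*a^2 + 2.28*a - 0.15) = -0.4715*a^5 + 5.4974*a^4 - 9.0955*a^3 + 5.86*a^2 + 8.3016*a - 0.573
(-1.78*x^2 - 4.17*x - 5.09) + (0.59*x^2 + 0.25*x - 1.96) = -1.19*x^2 - 3.92*x - 7.05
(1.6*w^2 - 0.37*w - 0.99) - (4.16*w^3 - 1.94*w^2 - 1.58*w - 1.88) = -4.16*w^3 + 3.54*w^2 + 1.21*w + 0.89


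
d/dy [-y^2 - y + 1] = -2*y - 1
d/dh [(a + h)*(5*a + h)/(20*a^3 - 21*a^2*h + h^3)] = (9*a^2 - 2*a*h - h^2)/(16*a^4 - 40*a^3*h + 33*a^2*h^2 - 10*a*h^3 + h^4)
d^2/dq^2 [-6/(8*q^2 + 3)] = 288*(1 - 8*q^2)/(8*q^2 + 3)^3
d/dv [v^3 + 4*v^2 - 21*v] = 3*v^2 + 8*v - 21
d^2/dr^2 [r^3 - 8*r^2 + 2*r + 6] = 6*r - 16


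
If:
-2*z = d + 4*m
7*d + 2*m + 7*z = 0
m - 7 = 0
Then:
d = 24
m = 7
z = -26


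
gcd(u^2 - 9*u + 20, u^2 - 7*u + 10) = u - 5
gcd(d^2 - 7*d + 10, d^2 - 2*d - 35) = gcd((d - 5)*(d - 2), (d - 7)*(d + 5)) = 1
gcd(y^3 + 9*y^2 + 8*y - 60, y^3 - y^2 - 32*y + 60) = y^2 + 4*y - 12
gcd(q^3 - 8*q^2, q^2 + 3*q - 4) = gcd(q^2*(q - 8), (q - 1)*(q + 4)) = 1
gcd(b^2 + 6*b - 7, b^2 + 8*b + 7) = b + 7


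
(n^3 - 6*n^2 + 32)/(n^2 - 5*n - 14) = (n^2 - 8*n + 16)/(n - 7)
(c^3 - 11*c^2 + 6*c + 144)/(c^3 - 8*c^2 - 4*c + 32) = (c^2 - 3*c - 18)/(c^2 - 4)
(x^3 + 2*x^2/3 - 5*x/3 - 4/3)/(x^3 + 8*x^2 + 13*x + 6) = (x - 4/3)/(x + 6)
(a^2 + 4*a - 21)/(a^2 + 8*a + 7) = (a - 3)/(a + 1)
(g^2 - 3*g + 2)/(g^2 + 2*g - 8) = (g - 1)/(g + 4)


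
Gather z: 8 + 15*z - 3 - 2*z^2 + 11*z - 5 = -2*z^2 + 26*z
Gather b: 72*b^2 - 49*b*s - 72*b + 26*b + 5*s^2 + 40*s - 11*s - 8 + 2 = 72*b^2 + b*(-49*s - 46) + 5*s^2 + 29*s - 6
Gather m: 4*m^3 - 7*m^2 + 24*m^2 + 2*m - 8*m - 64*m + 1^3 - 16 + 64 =4*m^3 + 17*m^2 - 70*m + 49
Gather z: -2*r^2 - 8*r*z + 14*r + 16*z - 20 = -2*r^2 + 14*r + z*(16 - 8*r) - 20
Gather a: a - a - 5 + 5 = 0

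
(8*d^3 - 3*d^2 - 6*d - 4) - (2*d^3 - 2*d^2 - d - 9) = 6*d^3 - d^2 - 5*d + 5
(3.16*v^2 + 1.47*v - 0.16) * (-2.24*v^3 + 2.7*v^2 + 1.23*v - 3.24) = -7.0784*v^5 + 5.2392*v^4 + 8.2142*v^3 - 8.8623*v^2 - 4.9596*v + 0.5184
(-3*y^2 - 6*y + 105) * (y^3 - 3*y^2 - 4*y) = -3*y^5 + 3*y^4 + 135*y^3 - 291*y^2 - 420*y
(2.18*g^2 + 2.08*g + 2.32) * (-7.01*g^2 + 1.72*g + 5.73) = -15.2818*g^4 - 10.8312*g^3 - 0.194199999999995*g^2 + 15.9088*g + 13.2936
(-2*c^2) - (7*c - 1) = -2*c^2 - 7*c + 1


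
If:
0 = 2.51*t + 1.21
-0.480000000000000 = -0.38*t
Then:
No Solution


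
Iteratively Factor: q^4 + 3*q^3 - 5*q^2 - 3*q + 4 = (q - 1)*(q^3 + 4*q^2 - q - 4) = (q - 1)^2*(q^2 + 5*q + 4) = (q - 1)^2*(q + 4)*(q + 1)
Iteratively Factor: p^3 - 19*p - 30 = (p + 2)*(p^2 - 2*p - 15) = (p - 5)*(p + 2)*(p + 3)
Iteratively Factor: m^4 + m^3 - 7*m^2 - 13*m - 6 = (m + 1)*(m^3 - 7*m - 6) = (m - 3)*(m + 1)*(m^2 + 3*m + 2) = (m - 3)*(m + 1)*(m + 2)*(m + 1)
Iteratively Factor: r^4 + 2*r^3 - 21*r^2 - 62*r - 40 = (r + 4)*(r^3 - 2*r^2 - 13*r - 10) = (r + 2)*(r + 4)*(r^2 - 4*r - 5) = (r - 5)*(r + 2)*(r + 4)*(r + 1)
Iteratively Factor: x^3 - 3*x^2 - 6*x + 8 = (x - 4)*(x^2 + x - 2) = (x - 4)*(x - 1)*(x + 2)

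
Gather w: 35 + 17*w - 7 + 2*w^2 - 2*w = 2*w^2 + 15*w + 28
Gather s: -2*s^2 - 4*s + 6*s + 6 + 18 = -2*s^2 + 2*s + 24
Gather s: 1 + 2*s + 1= 2*s + 2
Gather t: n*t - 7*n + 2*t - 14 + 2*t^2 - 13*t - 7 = -7*n + 2*t^2 + t*(n - 11) - 21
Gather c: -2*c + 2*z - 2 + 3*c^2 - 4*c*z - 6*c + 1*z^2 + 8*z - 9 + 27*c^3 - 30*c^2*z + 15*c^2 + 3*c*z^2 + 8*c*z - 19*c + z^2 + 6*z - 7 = 27*c^3 + c^2*(18 - 30*z) + c*(3*z^2 + 4*z - 27) + 2*z^2 + 16*z - 18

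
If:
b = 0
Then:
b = 0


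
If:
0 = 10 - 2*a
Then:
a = 5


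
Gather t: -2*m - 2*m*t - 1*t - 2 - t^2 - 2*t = -2*m - t^2 + t*(-2*m - 3) - 2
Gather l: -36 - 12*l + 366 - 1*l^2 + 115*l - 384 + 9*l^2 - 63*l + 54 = 8*l^2 + 40*l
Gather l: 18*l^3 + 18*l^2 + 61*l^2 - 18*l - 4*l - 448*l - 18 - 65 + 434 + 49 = 18*l^3 + 79*l^2 - 470*l + 400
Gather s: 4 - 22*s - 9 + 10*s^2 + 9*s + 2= 10*s^2 - 13*s - 3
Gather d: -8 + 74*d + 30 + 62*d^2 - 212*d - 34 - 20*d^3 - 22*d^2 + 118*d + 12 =-20*d^3 + 40*d^2 - 20*d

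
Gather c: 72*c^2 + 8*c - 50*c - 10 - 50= 72*c^2 - 42*c - 60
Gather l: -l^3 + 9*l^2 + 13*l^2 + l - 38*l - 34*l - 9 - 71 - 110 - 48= -l^3 + 22*l^2 - 71*l - 238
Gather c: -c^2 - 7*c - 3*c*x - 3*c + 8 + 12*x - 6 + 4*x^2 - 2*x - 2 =-c^2 + c*(-3*x - 10) + 4*x^2 + 10*x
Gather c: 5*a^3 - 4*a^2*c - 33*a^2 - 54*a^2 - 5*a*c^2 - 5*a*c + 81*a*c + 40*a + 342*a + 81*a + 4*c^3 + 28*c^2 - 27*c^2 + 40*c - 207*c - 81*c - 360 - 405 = 5*a^3 - 87*a^2 + 463*a + 4*c^3 + c^2*(1 - 5*a) + c*(-4*a^2 + 76*a - 248) - 765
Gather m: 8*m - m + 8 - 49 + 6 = 7*m - 35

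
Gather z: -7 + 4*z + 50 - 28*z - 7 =36 - 24*z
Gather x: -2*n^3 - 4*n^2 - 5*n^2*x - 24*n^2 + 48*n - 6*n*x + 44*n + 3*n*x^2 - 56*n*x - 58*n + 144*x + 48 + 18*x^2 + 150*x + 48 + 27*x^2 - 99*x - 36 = -2*n^3 - 28*n^2 + 34*n + x^2*(3*n + 45) + x*(-5*n^2 - 62*n + 195) + 60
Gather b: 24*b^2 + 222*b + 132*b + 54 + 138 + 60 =24*b^2 + 354*b + 252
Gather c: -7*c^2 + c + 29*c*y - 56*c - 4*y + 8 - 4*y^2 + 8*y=-7*c^2 + c*(29*y - 55) - 4*y^2 + 4*y + 8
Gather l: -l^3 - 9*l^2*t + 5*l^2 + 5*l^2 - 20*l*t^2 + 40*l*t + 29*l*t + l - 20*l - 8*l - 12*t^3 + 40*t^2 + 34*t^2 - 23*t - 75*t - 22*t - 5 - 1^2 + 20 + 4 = -l^3 + l^2*(10 - 9*t) + l*(-20*t^2 + 69*t - 27) - 12*t^3 + 74*t^2 - 120*t + 18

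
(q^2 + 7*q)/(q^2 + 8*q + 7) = q/(q + 1)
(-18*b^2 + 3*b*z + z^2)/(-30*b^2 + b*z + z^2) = (-3*b + z)/(-5*b + z)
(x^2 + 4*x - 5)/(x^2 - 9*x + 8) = (x + 5)/(x - 8)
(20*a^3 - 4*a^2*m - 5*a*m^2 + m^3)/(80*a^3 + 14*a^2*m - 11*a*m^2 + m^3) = (2*a - m)/(8*a - m)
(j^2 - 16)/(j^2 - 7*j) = (j^2 - 16)/(j*(j - 7))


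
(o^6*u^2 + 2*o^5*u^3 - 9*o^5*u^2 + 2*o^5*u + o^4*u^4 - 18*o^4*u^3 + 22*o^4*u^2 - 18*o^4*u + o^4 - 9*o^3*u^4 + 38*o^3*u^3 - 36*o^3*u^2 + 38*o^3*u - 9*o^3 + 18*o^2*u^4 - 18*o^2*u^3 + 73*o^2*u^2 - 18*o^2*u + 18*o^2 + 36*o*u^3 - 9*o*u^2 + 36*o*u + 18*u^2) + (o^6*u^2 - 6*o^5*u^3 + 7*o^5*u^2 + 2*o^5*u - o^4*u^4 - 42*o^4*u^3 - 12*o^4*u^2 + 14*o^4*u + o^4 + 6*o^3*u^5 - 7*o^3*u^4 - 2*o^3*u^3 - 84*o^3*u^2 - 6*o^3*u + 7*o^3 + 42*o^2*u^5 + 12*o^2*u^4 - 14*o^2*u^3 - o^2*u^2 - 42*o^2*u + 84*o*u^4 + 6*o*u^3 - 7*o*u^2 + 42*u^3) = 2*o^6*u^2 - 4*o^5*u^3 - 2*o^5*u^2 + 4*o^5*u - 60*o^4*u^3 + 10*o^4*u^2 - 4*o^4*u + 2*o^4 + 6*o^3*u^5 - 16*o^3*u^4 + 36*o^3*u^3 - 120*o^3*u^2 + 32*o^3*u - 2*o^3 + 42*o^2*u^5 + 30*o^2*u^4 - 32*o^2*u^3 + 72*o^2*u^2 - 60*o^2*u + 18*o^2 + 84*o*u^4 + 42*o*u^3 - 16*o*u^2 + 36*o*u + 42*u^3 + 18*u^2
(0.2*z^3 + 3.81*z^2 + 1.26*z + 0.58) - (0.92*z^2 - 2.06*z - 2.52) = 0.2*z^3 + 2.89*z^2 + 3.32*z + 3.1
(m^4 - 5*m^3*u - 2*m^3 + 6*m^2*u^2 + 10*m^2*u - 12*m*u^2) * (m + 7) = m^5 - 5*m^4*u + 5*m^4 + 6*m^3*u^2 - 25*m^3*u - 14*m^3 + 30*m^2*u^2 + 70*m^2*u - 84*m*u^2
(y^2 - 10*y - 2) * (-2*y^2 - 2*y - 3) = -2*y^4 + 18*y^3 + 21*y^2 + 34*y + 6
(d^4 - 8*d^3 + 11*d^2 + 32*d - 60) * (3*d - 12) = 3*d^5 - 36*d^4 + 129*d^3 - 36*d^2 - 564*d + 720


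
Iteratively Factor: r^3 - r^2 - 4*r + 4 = (r - 2)*(r^2 + r - 2) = (r - 2)*(r + 2)*(r - 1)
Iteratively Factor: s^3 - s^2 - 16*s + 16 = (s + 4)*(s^2 - 5*s + 4) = (s - 1)*(s + 4)*(s - 4)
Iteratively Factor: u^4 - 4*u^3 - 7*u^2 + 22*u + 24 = (u + 1)*(u^3 - 5*u^2 - 2*u + 24) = (u - 4)*(u + 1)*(u^2 - u - 6) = (u - 4)*(u - 3)*(u + 1)*(u + 2)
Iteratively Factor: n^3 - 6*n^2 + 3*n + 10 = (n - 5)*(n^2 - n - 2) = (n - 5)*(n - 2)*(n + 1)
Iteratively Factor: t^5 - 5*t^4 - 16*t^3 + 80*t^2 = (t)*(t^4 - 5*t^3 - 16*t^2 + 80*t) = t*(t - 4)*(t^3 - t^2 - 20*t) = t*(t - 5)*(t - 4)*(t^2 + 4*t) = t^2*(t - 5)*(t - 4)*(t + 4)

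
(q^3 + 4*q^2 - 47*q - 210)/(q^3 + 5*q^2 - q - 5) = (q^2 - q - 42)/(q^2 - 1)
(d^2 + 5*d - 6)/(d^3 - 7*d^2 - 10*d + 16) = (d + 6)/(d^2 - 6*d - 16)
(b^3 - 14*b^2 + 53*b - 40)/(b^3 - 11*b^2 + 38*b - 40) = (b^2 - 9*b + 8)/(b^2 - 6*b + 8)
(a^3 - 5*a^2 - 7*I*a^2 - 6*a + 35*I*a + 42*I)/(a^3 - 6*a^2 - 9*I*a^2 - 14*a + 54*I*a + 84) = (a + 1)/(a - 2*I)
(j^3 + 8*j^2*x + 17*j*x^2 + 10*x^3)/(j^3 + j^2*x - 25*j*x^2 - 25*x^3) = (-j - 2*x)/(-j + 5*x)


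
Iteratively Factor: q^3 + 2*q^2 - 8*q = (q)*(q^2 + 2*q - 8) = q*(q - 2)*(q + 4)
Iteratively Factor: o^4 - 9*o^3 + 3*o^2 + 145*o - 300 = (o + 4)*(o^3 - 13*o^2 + 55*o - 75) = (o - 3)*(o + 4)*(o^2 - 10*o + 25) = (o - 5)*(o - 3)*(o + 4)*(o - 5)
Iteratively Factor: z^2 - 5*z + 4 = (z - 1)*(z - 4)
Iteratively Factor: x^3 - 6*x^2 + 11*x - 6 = (x - 1)*(x^2 - 5*x + 6) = (x - 2)*(x - 1)*(x - 3)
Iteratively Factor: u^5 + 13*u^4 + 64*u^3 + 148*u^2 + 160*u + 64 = (u + 2)*(u^4 + 11*u^3 + 42*u^2 + 64*u + 32) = (u + 2)*(u + 4)*(u^3 + 7*u^2 + 14*u + 8) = (u + 2)*(u + 4)^2*(u^2 + 3*u + 2) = (u + 2)^2*(u + 4)^2*(u + 1)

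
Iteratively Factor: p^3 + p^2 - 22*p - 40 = (p + 4)*(p^2 - 3*p - 10) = (p - 5)*(p + 4)*(p + 2)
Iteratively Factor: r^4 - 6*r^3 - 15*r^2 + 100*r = (r - 5)*(r^3 - r^2 - 20*r) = r*(r - 5)*(r^2 - r - 20) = r*(r - 5)*(r + 4)*(r - 5)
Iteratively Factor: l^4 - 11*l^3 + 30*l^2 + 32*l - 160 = (l - 4)*(l^3 - 7*l^2 + 2*l + 40) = (l - 5)*(l - 4)*(l^2 - 2*l - 8) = (l - 5)*(l - 4)*(l + 2)*(l - 4)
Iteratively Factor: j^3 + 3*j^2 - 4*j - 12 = (j + 3)*(j^2 - 4) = (j - 2)*(j + 3)*(j + 2)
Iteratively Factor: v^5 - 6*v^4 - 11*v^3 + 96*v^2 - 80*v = (v - 5)*(v^4 - v^3 - 16*v^2 + 16*v) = (v - 5)*(v + 4)*(v^3 - 5*v^2 + 4*v) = (v - 5)*(v - 4)*(v + 4)*(v^2 - v) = v*(v - 5)*(v - 4)*(v + 4)*(v - 1)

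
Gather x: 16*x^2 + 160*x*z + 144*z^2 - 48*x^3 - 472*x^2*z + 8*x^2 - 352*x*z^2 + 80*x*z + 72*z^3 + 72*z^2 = -48*x^3 + x^2*(24 - 472*z) + x*(-352*z^2 + 240*z) + 72*z^3 + 216*z^2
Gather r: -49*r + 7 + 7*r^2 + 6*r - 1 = 7*r^2 - 43*r + 6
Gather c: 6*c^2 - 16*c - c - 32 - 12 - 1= 6*c^2 - 17*c - 45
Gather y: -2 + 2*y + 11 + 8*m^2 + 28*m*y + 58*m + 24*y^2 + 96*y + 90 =8*m^2 + 58*m + 24*y^2 + y*(28*m + 98) + 99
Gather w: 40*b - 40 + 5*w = 40*b + 5*w - 40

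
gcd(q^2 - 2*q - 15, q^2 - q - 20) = q - 5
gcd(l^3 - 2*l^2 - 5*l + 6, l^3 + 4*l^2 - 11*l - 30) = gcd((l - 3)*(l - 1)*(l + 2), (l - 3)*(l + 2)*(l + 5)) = l^2 - l - 6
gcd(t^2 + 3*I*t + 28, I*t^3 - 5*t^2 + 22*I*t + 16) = 1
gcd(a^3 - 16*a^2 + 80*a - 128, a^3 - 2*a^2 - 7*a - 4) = a - 4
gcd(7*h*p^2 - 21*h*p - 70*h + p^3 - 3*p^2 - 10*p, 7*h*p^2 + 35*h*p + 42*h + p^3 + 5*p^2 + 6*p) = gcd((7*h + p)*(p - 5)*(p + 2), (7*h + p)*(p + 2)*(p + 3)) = 7*h*p + 14*h + p^2 + 2*p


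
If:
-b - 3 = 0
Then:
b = -3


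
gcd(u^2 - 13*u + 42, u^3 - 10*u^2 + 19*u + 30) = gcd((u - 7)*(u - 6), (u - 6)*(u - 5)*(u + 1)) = u - 6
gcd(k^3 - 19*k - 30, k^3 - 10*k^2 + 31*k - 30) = k - 5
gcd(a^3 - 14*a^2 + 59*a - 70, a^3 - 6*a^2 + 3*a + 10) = a^2 - 7*a + 10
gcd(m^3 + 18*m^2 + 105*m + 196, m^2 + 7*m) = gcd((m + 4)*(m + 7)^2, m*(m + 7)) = m + 7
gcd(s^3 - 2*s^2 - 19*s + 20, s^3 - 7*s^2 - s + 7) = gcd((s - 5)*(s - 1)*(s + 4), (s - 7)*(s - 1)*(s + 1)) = s - 1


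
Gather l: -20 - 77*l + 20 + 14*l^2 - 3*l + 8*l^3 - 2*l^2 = 8*l^3 + 12*l^2 - 80*l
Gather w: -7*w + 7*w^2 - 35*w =7*w^2 - 42*w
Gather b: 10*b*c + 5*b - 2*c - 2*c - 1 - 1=b*(10*c + 5) - 4*c - 2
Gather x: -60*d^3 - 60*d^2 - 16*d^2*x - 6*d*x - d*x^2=-60*d^3 - 60*d^2 - d*x^2 + x*(-16*d^2 - 6*d)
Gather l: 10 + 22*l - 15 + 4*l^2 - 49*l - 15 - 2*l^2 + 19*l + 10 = 2*l^2 - 8*l - 10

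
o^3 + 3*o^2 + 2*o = o*(o + 1)*(o + 2)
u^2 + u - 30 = (u - 5)*(u + 6)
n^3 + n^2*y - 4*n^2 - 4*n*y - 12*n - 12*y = (n - 6)*(n + 2)*(n + y)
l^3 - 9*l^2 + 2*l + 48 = (l - 8)*(l - 3)*(l + 2)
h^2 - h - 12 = (h - 4)*(h + 3)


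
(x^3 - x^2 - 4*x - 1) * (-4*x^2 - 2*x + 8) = -4*x^5 + 2*x^4 + 26*x^3 + 4*x^2 - 30*x - 8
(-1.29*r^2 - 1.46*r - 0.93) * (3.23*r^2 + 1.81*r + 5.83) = -4.1667*r^4 - 7.0507*r^3 - 13.1672*r^2 - 10.1951*r - 5.4219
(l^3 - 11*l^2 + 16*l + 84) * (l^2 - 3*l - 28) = l^5 - 14*l^4 + 21*l^3 + 344*l^2 - 700*l - 2352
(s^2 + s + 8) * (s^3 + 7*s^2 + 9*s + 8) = s^5 + 8*s^4 + 24*s^3 + 73*s^2 + 80*s + 64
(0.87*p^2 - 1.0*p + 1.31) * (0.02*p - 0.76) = 0.0174*p^3 - 0.6812*p^2 + 0.7862*p - 0.9956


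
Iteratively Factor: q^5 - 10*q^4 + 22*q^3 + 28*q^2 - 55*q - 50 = (q + 1)*(q^4 - 11*q^3 + 33*q^2 - 5*q - 50) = (q + 1)^2*(q^3 - 12*q^2 + 45*q - 50) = (q - 2)*(q + 1)^2*(q^2 - 10*q + 25) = (q - 5)*(q - 2)*(q + 1)^2*(q - 5)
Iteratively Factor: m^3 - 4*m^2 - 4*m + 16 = (m - 4)*(m^2 - 4) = (m - 4)*(m - 2)*(m + 2)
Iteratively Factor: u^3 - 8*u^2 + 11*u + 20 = (u - 5)*(u^2 - 3*u - 4) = (u - 5)*(u - 4)*(u + 1)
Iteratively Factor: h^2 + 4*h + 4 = (h + 2)*(h + 2)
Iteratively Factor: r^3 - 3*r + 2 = (r - 1)*(r^2 + r - 2) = (r - 1)*(r + 2)*(r - 1)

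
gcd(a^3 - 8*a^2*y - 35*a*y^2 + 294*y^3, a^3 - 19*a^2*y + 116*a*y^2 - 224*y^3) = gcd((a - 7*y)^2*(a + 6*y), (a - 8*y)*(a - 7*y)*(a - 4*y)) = -a + 7*y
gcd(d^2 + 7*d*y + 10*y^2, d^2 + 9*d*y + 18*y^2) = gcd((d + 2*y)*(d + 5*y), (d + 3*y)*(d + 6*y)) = 1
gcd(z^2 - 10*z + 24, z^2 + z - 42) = z - 6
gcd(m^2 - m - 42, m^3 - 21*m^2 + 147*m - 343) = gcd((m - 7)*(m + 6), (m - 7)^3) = m - 7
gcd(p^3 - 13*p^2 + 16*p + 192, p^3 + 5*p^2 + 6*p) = p + 3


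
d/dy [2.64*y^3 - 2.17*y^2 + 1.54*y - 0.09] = 7.92*y^2 - 4.34*y + 1.54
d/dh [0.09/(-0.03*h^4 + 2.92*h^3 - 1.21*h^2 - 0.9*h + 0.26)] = (0.0108*h^3 - 0.7884*h^2 + 0.2178*h + 0.081)/(0.03*h^4 - 2.92*h^3 + 1.21*h^2 + 0.9*h - 0.26)^2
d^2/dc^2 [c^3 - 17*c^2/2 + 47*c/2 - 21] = 6*c - 17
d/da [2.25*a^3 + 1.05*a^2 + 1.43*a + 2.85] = 6.75*a^2 + 2.1*a + 1.43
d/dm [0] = 0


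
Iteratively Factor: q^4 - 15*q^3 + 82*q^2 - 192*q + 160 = (q - 5)*(q^3 - 10*q^2 + 32*q - 32) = (q - 5)*(q - 2)*(q^2 - 8*q + 16) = (q - 5)*(q - 4)*(q - 2)*(q - 4)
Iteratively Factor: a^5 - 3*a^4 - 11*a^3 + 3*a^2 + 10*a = (a - 1)*(a^4 - 2*a^3 - 13*a^2 - 10*a) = (a - 1)*(a + 2)*(a^3 - 4*a^2 - 5*a) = (a - 1)*(a + 1)*(a + 2)*(a^2 - 5*a) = (a - 5)*(a - 1)*(a + 1)*(a + 2)*(a)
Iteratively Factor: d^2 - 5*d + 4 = (d - 1)*(d - 4)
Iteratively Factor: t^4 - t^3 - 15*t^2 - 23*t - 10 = (t - 5)*(t^3 + 4*t^2 + 5*t + 2) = (t - 5)*(t + 1)*(t^2 + 3*t + 2) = (t - 5)*(t + 1)*(t + 2)*(t + 1)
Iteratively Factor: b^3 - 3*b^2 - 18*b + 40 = (b - 5)*(b^2 + 2*b - 8) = (b - 5)*(b - 2)*(b + 4)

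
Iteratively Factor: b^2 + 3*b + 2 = (b + 1)*(b + 2)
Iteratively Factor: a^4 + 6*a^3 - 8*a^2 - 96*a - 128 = (a + 4)*(a^3 + 2*a^2 - 16*a - 32) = (a + 2)*(a + 4)*(a^2 - 16) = (a - 4)*(a + 2)*(a + 4)*(a + 4)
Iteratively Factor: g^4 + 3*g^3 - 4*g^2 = (g - 1)*(g^3 + 4*g^2) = g*(g - 1)*(g^2 + 4*g) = g^2*(g - 1)*(g + 4)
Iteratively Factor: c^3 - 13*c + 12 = (c - 1)*(c^2 + c - 12) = (c - 1)*(c + 4)*(c - 3)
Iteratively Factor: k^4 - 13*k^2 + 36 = (k - 3)*(k^3 + 3*k^2 - 4*k - 12) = (k - 3)*(k - 2)*(k^2 + 5*k + 6) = (k - 3)*(k - 2)*(k + 2)*(k + 3)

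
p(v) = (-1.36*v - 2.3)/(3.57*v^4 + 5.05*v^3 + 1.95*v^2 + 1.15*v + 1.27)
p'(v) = (-1.36*v - 2.3)*(-14.28*v^3 - 15.15*v^2 - 3.9*v - 1.15)/(3.57*v^4 + 5.05*v^3 + 1.95*v^2 + 1.15*v + 1.27)^2 - 1.36/(3.57*v^4 + 5.05*v^3 + 1.95*v^2 + 1.15*v + 1.27) = (14.5656*v^4 + 46.58*v^3 + 37.497*v^2 + 8.97*v + 0.9178)/(12.7449*v^8 + 36.057*v^7 + 39.4255*v^6 + 27.906*v^5 + 24.4853*v^4 + 17.312*v^3 + 6.2755*v^2 + 2.921*v + 1.6129)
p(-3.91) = 0.01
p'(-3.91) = 0.00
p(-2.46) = 0.02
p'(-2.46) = 0.01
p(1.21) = -0.18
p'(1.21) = 0.37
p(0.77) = -0.49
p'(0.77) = 1.20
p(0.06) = -1.77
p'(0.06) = 0.88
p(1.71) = -0.07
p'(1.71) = 0.12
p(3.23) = -0.01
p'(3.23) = 0.01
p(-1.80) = 0.01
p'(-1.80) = -0.07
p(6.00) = -0.00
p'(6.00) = 0.00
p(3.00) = -0.01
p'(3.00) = 0.01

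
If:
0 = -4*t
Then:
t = 0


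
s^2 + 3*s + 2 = (s + 1)*(s + 2)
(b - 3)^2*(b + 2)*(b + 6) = b^4 + 2*b^3 - 27*b^2 + 108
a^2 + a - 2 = (a - 1)*(a + 2)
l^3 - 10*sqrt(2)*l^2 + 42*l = l*(l - 7*sqrt(2))*(l - 3*sqrt(2))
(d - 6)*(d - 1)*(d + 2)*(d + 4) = d^4 - d^3 - 28*d^2 - 20*d + 48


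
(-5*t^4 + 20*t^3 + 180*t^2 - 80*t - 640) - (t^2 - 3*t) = -5*t^4 + 20*t^3 + 179*t^2 - 77*t - 640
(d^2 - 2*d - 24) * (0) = 0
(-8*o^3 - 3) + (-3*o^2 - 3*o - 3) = -8*o^3 - 3*o^2 - 3*o - 6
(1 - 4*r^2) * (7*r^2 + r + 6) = -28*r^4 - 4*r^3 - 17*r^2 + r + 6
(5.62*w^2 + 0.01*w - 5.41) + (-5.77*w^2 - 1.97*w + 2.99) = -0.149999999999999*w^2 - 1.96*w - 2.42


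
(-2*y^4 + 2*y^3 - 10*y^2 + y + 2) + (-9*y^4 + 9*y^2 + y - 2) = -11*y^4 + 2*y^3 - y^2 + 2*y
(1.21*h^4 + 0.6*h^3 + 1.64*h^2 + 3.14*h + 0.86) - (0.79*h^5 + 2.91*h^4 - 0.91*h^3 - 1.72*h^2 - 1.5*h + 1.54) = -0.79*h^5 - 1.7*h^4 + 1.51*h^3 + 3.36*h^2 + 4.64*h - 0.68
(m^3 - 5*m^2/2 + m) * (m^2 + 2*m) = m^5 - m^4/2 - 4*m^3 + 2*m^2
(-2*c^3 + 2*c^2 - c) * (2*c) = -4*c^4 + 4*c^3 - 2*c^2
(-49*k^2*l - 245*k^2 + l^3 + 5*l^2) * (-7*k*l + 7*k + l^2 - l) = 343*k^3*l^2 + 1372*k^3*l - 1715*k^3 - 49*k^2*l^3 - 196*k^2*l^2 + 245*k^2*l - 7*k*l^4 - 28*k*l^3 + 35*k*l^2 + l^5 + 4*l^4 - 5*l^3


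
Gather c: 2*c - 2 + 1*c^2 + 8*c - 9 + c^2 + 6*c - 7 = 2*c^2 + 16*c - 18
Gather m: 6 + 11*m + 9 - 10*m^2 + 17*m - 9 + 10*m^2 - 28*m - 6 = 0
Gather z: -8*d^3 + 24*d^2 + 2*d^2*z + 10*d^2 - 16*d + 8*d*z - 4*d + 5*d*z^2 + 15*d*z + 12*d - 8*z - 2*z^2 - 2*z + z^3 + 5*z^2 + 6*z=-8*d^3 + 34*d^2 - 8*d + z^3 + z^2*(5*d + 3) + z*(2*d^2 + 23*d - 4)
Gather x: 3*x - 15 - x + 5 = 2*x - 10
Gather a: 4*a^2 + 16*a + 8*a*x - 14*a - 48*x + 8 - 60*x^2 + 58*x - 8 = 4*a^2 + a*(8*x + 2) - 60*x^2 + 10*x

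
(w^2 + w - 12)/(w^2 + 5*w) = (w^2 + w - 12)/(w*(w + 5))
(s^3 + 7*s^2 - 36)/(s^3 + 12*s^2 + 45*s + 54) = (s - 2)/(s + 3)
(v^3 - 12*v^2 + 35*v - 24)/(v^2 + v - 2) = (v^2 - 11*v + 24)/(v + 2)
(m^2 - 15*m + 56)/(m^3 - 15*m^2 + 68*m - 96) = (m - 7)/(m^2 - 7*m + 12)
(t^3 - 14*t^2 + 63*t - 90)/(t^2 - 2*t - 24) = (t^2 - 8*t + 15)/(t + 4)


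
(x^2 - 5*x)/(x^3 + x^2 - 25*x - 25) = x/(x^2 + 6*x + 5)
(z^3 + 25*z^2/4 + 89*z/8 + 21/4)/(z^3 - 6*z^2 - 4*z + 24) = (8*z^2 + 34*z + 21)/(8*(z^2 - 8*z + 12))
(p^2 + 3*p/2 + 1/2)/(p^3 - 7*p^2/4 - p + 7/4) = 2*(2*p + 1)/(4*p^2 - 11*p + 7)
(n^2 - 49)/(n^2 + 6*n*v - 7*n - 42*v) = (n + 7)/(n + 6*v)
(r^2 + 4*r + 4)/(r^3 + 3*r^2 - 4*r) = (r^2 + 4*r + 4)/(r*(r^2 + 3*r - 4))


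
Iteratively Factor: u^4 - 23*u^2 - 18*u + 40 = (u - 5)*(u^3 + 5*u^2 + 2*u - 8) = (u - 5)*(u + 2)*(u^2 + 3*u - 4) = (u - 5)*(u + 2)*(u + 4)*(u - 1)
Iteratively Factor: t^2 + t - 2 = (t - 1)*(t + 2)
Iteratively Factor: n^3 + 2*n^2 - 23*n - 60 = (n + 3)*(n^2 - n - 20) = (n + 3)*(n + 4)*(n - 5)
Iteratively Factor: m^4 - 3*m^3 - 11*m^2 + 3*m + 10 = (m - 1)*(m^3 - 2*m^2 - 13*m - 10) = (m - 1)*(m + 2)*(m^2 - 4*m - 5) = (m - 5)*(m - 1)*(m + 2)*(m + 1)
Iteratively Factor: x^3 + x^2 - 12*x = (x)*(x^2 + x - 12) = x*(x + 4)*(x - 3)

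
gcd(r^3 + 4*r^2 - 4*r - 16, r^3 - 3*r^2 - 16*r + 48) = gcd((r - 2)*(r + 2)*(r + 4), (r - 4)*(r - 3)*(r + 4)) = r + 4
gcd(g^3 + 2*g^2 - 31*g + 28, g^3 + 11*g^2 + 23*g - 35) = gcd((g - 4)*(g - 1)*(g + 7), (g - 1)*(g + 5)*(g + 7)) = g^2 + 6*g - 7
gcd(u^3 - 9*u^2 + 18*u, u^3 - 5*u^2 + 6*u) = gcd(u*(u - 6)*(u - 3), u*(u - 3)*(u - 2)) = u^2 - 3*u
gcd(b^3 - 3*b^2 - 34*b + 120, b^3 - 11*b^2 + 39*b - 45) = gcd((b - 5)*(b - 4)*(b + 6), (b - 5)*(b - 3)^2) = b - 5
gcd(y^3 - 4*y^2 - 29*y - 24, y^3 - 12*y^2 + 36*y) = 1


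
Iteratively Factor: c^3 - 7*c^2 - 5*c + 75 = (c - 5)*(c^2 - 2*c - 15) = (c - 5)^2*(c + 3)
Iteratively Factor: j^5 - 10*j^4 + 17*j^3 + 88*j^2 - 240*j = (j - 4)*(j^4 - 6*j^3 - 7*j^2 + 60*j) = (j - 4)*(j + 3)*(j^3 - 9*j^2 + 20*j) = (j - 5)*(j - 4)*(j + 3)*(j^2 - 4*j) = (j - 5)*(j - 4)^2*(j + 3)*(j)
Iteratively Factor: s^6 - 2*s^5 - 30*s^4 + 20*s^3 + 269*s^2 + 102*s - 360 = (s + 3)*(s^5 - 5*s^4 - 15*s^3 + 65*s^2 + 74*s - 120) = (s - 5)*(s + 3)*(s^4 - 15*s^2 - 10*s + 24) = (s - 5)*(s + 3)^2*(s^3 - 3*s^2 - 6*s + 8) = (s - 5)*(s + 2)*(s + 3)^2*(s^2 - 5*s + 4) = (s - 5)*(s - 4)*(s + 2)*(s + 3)^2*(s - 1)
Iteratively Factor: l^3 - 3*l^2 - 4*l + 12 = (l + 2)*(l^2 - 5*l + 6) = (l - 2)*(l + 2)*(l - 3)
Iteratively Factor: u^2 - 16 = (u - 4)*(u + 4)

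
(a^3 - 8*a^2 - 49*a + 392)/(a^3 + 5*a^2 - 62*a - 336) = (a - 7)/(a + 6)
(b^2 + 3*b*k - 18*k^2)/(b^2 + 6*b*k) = (b - 3*k)/b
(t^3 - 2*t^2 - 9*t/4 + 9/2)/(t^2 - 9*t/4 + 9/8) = 2*(2*t^2 - t - 6)/(4*t - 3)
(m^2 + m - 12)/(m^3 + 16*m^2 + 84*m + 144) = (m - 3)/(m^2 + 12*m + 36)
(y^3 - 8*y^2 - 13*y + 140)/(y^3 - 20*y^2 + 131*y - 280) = (y + 4)/(y - 8)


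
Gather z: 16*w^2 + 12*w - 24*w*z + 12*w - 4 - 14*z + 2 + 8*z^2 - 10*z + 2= 16*w^2 + 24*w + 8*z^2 + z*(-24*w - 24)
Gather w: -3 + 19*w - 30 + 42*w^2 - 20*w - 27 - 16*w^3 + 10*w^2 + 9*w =-16*w^3 + 52*w^2 + 8*w - 60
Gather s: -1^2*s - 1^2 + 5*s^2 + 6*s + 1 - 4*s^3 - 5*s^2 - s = -4*s^3 + 4*s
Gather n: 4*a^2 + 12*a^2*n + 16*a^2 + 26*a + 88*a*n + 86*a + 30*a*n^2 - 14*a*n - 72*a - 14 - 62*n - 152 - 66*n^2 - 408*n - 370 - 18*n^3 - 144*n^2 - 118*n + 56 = 20*a^2 + 40*a - 18*n^3 + n^2*(30*a - 210) + n*(12*a^2 + 74*a - 588) - 480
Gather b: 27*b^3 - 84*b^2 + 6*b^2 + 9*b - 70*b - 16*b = 27*b^3 - 78*b^2 - 77*b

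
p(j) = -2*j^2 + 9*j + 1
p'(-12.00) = 57.00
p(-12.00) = -395.00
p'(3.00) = -3.00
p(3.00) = 10.00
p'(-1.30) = 14.20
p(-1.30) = -14.08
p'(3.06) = -3.24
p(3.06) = 9.81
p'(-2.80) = 20.20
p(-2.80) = -39.88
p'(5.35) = -12.40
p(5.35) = -8.09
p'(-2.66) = 19.64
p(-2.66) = -37.09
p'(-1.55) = 15.20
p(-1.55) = -17.76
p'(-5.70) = 31.80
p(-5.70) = -115.28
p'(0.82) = 5.72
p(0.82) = 7.04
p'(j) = 9 - 4*j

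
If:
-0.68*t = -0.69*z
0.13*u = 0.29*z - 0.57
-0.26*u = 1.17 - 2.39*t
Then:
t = 0.02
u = -4.35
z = 0.02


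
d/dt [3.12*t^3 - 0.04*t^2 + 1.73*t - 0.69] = 9.36*t^2 - 0.08*t + 1.73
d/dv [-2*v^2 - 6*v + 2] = -4*v - 6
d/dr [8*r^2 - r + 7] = 16*r - 1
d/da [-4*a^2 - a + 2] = -8*a - 1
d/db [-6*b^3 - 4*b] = -18*b^2 - 4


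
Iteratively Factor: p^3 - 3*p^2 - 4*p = (p)*(p^2 - 3*p - 4) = p*(p - 4)*(p + 1)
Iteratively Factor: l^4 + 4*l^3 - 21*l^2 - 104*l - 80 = (l + 4)*(l^3 - 21*l - 20) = (l + 4)^2*(l^2 - 4*l - 5) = (l - 5)*(l + 4)^2*(l + 1)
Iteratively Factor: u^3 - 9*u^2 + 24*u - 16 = (u - 4)*(u^2 - 5*u + 4) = (u - 4)*(u - 1)*(u - 4)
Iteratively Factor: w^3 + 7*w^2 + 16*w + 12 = (w + 2)*(w^2 + 5*w + 6) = (w + 2)^2*(w + 3)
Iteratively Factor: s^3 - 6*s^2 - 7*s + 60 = (s - 5)*(s^2 - s - 12) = (s - 5)*(s + 3)*(s - 4)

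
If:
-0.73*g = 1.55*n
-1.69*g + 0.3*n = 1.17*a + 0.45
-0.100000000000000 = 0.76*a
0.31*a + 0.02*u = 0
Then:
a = -0.13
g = -0.16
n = 0.08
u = 2.04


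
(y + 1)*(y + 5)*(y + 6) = y^3 + 12*y^2 + 41*y + 30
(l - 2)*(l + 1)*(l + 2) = l^3 + l^2 - 4*l - 4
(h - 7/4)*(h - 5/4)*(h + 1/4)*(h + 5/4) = h^4 - 3*h^3/2 - 2*h^2 + 75*h/32 + 175/256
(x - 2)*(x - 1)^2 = x^3 - 4*x^2 + 5*x - 2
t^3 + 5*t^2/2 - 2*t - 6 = (t - 3/2)*(t + 2)^2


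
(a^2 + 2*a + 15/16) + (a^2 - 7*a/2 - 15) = 2*a^2 - 3*a/2 - 225/16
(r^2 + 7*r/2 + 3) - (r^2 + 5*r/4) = 9*r/4 + 3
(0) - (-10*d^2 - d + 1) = 10*d^2 + d - 1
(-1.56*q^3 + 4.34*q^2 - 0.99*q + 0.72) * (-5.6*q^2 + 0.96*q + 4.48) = 8.736*q^5 - 25.8016*q^4 + 2.7216*q^3 + 14.4608*q^2 - 3.744*q + 3.2256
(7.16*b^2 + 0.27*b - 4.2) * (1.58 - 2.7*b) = -19.332*b^3 + 10.5838*b^2 + 11.7666*b - 6.636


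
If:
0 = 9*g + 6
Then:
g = -2/3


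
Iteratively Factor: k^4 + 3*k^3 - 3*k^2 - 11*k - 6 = (k + 3)*(k^3 - 3*k - 2) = (k + 1)*(k + 3)*(k^2 - k - 2) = (k + 1)^2*(k + 3)*(k - 2)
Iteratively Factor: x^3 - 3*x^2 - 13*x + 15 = (x - 5)*(x^2 + 2*x - 3) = (x - 5)*(x + 3)*(x - 1)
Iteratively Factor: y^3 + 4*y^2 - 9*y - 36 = (y - 3)*(y^2 + 7*y + 12) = (y - 3)*(y + 4)*(y + 3)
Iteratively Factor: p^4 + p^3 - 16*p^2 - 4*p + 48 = (p + 4)*(p^3 - 3*p^2 - 4*p + 12) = (p - 2)*(p + 4)*(p^2 - p - 6) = (p - 2)*(p + 2)*(p + 4)*(p - 3)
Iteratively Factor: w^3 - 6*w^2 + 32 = (w - 4)*(w^2 - 2*w - 8) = (w - 4)*(w + 2)*(w - 4)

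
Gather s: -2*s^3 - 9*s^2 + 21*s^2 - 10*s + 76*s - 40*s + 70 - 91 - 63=-2*s^3 + 12*s^2 + 26*s - 84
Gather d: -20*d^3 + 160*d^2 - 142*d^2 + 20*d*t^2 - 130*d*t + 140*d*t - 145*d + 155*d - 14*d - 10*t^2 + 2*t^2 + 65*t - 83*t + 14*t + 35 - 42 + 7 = -20*d^3 + 18*d^2 + d*(20*t^2 + 10*t - 4) - 8*t^2 - 4*t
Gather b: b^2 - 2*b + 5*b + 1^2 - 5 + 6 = b^2 + 3*b + 2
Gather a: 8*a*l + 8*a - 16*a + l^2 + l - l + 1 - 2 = a*(8*l - 8) + l^2 - 1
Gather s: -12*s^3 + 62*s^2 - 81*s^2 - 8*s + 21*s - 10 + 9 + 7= -12*s^3 - 19*s^2 + 13*s + 6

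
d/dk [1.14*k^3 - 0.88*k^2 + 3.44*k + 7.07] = 3.42*k^2 - 1.76*k + 3.44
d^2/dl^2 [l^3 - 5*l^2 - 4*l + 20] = 6*l - 10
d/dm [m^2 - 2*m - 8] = 2*m - 2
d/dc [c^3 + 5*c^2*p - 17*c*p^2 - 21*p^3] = 3*c^2 + 10*c*p - 17*p^2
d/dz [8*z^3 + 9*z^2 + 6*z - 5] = 24*z^2 + 18*z + 6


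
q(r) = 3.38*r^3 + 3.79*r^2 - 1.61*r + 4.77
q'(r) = 10.14*r^2 + 7.58*r - 1.61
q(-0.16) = 5.11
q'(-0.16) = -2.56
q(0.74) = 7.02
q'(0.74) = 9.55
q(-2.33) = -13.66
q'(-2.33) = 35.78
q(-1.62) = 2.95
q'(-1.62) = 12.72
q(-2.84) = -37.51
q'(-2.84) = 58.65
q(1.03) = 10.83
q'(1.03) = 16.95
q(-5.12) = -341.29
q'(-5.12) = 225.39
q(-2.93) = -43.00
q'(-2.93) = 63.23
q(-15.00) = -10525.83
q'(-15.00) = 2166.19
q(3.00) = 125.31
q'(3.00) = 112.39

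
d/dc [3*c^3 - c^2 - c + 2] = 9*c^2 - 2*c - 1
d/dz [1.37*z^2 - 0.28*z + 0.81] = 2.74*z - 0.28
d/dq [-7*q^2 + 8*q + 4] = 8 - 14*q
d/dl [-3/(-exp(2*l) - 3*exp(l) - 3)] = (-6*exp(l) - 9)*exp(l)/(exp(2*l) + 3*exp(l) + 3)^2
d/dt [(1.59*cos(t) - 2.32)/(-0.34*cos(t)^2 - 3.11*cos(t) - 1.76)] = (-0.5406*cos(t)^2 + 1.5776*cos(t) + 10.0136)*sin(t)/(0.1156*cos(t)^4 + 2.1148*cos(t)^3 + 10.8689*cos(t)^2 + 10.9472*cos(t) + 3.0976)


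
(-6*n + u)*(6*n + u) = -36*n^2 + u^2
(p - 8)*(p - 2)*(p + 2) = p^3 - 8*p^2 - 4*p + 32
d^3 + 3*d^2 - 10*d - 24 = (d - 3)*(d + 2)*(d + 4)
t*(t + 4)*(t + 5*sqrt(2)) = t^3 + 4*t^2 + 5*sqrt(2)*t^2 + 20*sqrt(2)*t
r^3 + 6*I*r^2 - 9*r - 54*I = (r - 3)*(r + 3)*(r + 6*I)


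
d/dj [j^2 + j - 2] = 2*j + 1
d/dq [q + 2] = 1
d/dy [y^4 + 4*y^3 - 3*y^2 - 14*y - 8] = 4*y^3 + 12*y^2 - 6*y - 14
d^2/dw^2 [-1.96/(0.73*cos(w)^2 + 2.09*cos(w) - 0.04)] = (4.177936*(1 - cos(w)^2)^2 + 8.971116*cos(w)^3 + 10.879372*cos(w)^2 - 17.778376*cos(w) - 21.415352)/(0.73*cos(w)^2 + 2.09*cos(w) - 0.04)^3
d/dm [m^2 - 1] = 2*m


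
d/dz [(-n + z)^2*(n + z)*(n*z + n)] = n*(n - z)*((n - z)*(n + z) + (n - z)*(z + 1) - 2*(n + z)*(z + 1))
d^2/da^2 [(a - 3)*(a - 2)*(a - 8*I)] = 6*a - 10 - 16*I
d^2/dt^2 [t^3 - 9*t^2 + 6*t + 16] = 6*t - 18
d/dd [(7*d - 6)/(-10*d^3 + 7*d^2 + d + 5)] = (-70*d^3 + 49*d^2 + 7*d - (7*d - 6)*(-30*d^2 + 14*d + 1) + 35)/(-10*d^3 + 7*d^2 + d + 5)^2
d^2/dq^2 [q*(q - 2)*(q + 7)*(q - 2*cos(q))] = 2*q^3*cos(q) + 12*q^2*sin(q) + 10*q^2*cos(q) + 12*q^2 - 40*sqrt(2)*q*cos(q + pi/4) + 30*q - 56*sin(q) - 20*cos(q) - 28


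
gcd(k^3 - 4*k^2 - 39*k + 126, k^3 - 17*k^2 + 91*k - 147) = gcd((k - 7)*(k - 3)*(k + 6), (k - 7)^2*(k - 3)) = k^2 - 10*k + 21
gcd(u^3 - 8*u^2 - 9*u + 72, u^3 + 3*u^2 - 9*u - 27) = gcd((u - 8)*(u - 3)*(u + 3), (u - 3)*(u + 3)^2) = u^2 - 9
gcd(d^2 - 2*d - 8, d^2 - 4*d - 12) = d + 2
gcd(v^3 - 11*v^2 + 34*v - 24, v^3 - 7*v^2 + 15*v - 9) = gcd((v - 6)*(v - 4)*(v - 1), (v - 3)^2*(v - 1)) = v - 1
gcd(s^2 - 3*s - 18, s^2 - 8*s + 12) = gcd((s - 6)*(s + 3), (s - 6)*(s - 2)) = s - 6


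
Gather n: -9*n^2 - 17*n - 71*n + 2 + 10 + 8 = -9*n^2 - 88*n + 20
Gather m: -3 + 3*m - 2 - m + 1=2*m - 4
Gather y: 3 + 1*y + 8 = y + 11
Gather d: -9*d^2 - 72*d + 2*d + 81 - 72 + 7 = -9*d^2 - 70*d + 16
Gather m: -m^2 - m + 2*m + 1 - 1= -m^2 + m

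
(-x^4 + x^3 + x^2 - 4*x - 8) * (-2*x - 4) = 2*x^5 + 2*x^4 - 6*x^3 + 4*x^2 + 32*x + 32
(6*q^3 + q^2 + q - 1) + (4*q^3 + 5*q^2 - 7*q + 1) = 10*q^3 + 6*q^2 - 6*q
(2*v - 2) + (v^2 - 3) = v^2 + 2*v - 5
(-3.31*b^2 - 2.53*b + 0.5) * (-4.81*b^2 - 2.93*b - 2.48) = 15.9211*b^4 + 21.8676*b^3 + 13.2167*b^2 + 4.8094*b - 1.24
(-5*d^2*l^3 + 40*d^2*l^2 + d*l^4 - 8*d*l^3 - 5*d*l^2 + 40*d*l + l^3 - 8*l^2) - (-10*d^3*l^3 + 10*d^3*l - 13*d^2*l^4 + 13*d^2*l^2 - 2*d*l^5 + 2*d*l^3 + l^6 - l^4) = 10*d^3*l^3 - 10*d^3*l + 13*d^2*l^4 - 5*d^2*l^3 + 27*d^2*l^2 + 2*d*l^5 + d*l^4 - 10*d*l^3 - 5*d*l^2 + 40*d*l - l^6 + l^4 + l^3 - 8*l^2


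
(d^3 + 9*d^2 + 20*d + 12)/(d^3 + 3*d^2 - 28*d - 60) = (d + 1)/(d - 5)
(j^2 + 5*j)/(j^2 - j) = (j + 5)/(j - 1)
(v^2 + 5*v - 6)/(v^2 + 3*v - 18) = (v - 1)/(v - 3)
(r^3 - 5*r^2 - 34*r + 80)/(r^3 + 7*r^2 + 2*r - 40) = (r - 8)/(r + 4)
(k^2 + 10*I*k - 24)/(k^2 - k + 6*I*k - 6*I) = (k + 4*I)/(k - 1)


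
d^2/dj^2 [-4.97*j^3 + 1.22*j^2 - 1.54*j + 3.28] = 2.44 - 29.82*j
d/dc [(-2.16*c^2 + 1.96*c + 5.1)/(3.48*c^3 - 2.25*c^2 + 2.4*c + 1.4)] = (7.5168*c^4 - 13.6416*c^3 - 54.018*c^2 + 16.902*c - 9.496)/(12.1104*c^6 - 15.66*c^5 + 21.7665*c^4 - 1.056*c^3 - 0.54*c^2 + 6.72*c + 1.96)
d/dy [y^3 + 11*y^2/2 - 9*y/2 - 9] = 3*y^2 + 11*y - 9/2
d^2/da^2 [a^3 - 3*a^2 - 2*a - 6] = 6*a - 6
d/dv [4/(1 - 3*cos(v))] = -12*sin(v)/(3*cos(v) - 1)^2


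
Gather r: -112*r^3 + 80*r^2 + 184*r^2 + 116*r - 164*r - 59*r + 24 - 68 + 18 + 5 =-112*r^3 + 264*r^2 - 107*r - 21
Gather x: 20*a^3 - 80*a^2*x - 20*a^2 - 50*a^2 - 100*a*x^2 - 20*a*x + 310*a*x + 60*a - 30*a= 20*a^3 - 70*a^2 - 100*a*x^2 + 30*a + x*(-80*a^2 + 290*a)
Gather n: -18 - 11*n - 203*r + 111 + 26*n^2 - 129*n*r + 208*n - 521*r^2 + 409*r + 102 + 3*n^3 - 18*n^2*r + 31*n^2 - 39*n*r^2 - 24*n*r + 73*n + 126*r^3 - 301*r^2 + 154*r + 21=3*n^3 + n^2*(57 - 18*r) + n*(-39*r^2 - 153*r + 270) + 126*r^3 - 822*r^2 + 360*r + 216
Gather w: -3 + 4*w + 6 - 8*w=3 - 4*w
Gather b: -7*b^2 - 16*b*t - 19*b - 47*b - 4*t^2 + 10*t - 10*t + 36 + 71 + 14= -7*b^2 + b*(-16*t - 66) - 4*t^2 + 121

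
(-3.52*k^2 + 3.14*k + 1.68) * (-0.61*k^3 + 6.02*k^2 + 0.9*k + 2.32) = 2.1472*k^5 - 23.1058*k^4 + 14.71*k^3 + 4.7732*k^2 + 8.7968*k + 3.8976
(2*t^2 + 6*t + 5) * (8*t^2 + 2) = 16*t^4 + 48*t^3 + 44*t^2 + 12*t + 10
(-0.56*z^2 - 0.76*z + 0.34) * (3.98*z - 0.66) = -2.2288*z^3 - 2.6552*z^2 + 1.8548*z - 0.2244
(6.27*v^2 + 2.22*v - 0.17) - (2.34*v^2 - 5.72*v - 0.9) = 3.93*v^2 + 7.94*v + 0.73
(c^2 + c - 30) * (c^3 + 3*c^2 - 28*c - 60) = c^5 + 4*c^4 - 55*c^3 - 178*c^2 + 780*c + 1800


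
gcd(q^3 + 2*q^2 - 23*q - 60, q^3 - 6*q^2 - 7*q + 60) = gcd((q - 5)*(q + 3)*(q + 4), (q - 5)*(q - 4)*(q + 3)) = q^2 - 2*q - 15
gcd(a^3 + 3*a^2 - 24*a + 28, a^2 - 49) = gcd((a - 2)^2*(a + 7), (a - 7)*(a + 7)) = a + 7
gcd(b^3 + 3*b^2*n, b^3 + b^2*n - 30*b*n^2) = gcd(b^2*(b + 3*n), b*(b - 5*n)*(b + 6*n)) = b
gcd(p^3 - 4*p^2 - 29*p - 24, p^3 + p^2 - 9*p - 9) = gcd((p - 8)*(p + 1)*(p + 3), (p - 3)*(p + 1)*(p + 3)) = p^2 + 4*p + 3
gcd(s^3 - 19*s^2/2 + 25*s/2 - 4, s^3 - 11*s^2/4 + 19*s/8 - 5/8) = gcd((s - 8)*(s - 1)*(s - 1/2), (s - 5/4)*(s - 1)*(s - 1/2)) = s^2 - 3*s/2 + 1/2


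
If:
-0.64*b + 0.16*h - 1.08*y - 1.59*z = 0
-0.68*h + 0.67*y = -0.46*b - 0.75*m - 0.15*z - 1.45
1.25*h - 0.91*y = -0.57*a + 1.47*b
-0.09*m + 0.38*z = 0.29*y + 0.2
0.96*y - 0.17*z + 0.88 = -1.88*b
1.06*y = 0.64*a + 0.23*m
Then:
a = 1.25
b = -0.55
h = -1.10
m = -2.74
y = 0.16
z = 0.00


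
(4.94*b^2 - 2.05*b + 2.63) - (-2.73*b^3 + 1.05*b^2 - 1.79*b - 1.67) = 2.73*b^3 + 3.89*b^2 - 0.26*b + 4.3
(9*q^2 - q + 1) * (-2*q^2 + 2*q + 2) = -18*q^4 + 20*q^3 + 14*q^2 + 2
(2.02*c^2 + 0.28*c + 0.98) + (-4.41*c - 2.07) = 2.02*c^2 - 4.13*c - 1.09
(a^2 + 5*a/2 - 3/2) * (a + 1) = a^3 + 7*a^2/2 + a - 3/2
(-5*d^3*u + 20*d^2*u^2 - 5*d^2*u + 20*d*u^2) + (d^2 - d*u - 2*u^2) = -5*d^3*u + 20*d^2*u^2 - 5*d^2*u + d^2 + 20*d*u^2 - d*u - 2*u^2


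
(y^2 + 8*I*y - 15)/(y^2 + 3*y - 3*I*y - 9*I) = (y^2 + 8*I*y - 15)/(y^2 + 3*y*(1 - I) - 9*I)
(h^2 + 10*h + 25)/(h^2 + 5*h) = (h + 5)/h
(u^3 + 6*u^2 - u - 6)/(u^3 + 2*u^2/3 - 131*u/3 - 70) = 3*(u^2 - 1)/(3*u^2 - 16*u - 35)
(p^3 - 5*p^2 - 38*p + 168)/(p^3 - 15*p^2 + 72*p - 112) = (p + 6)/(p - 4)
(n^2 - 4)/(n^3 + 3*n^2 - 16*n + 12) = (n + 2)/(n^2 + 5*n - 6)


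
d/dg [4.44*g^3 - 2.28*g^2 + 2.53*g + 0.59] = 13.32*g^2 - 4.56*g + 2.53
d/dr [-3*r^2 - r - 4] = -6*r - 1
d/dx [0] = 0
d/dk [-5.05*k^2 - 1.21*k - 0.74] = -10.1*k - 1.21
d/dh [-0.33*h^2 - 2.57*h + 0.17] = -0.66*h - 2.57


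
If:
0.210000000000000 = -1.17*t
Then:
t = -0.18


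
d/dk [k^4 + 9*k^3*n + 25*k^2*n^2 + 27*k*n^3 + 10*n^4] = 4*k^3 + 27*k^2*n + 50*k*n^2 + 27*n^3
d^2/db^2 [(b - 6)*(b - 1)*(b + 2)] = 6*b - 10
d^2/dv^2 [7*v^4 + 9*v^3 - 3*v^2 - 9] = 84*v^2 + 54*v - 6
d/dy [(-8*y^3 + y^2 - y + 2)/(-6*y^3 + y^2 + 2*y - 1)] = (-2*y^4 - 44*y^3 + 63*y^2 - 6*y - 3)/(36*y^6 - 12*y^5 - 23*y^4 + 16*y^3 + 2*y^2 - 4*y + 1)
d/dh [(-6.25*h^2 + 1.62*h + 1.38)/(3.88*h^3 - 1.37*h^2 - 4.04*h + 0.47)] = (24.25*h^4 - 12.5712*h^3 + 11.4062*h^2 - 2.0938*h + 6.3366)/(15.0544*h^6 - 10.6312*h^5 - 29.4735*h^4 + 14.7168*h^3 + 15.0338*h^2 - 3.7976*h + 0.2209)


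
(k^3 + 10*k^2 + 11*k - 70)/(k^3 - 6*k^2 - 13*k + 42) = (k^2 + 12*k + 35)/(k^2 - 4*k - 21)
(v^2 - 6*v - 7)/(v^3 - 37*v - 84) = (v + 1)/(v^2 + 7*v + 12)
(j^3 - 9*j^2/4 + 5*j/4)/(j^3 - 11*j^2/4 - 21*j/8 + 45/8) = 2*j*(j - 1)/(2*j^2 - 3*j - 9)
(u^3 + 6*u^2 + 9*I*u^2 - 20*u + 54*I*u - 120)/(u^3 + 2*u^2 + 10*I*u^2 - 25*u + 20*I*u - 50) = (u^2 + u*(6 + 4*I) + 24*I)/(u^2 + u*(2 + 5*I) + 10*I)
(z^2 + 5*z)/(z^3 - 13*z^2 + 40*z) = (z + 5)/(z^2 - 13*z + 40)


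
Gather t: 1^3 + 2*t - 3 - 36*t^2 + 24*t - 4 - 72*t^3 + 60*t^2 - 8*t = -72*t^3 + 24*t^2 + 18*t - 6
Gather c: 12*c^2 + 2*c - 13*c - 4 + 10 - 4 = 12*c^2 - 11*c + 2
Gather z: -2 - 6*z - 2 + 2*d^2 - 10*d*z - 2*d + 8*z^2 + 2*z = 2*d^2 - 2*d + 8*z^2 + z*(-10*d - 4) - 4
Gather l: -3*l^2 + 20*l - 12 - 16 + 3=-3*l^2 + 20*l - 25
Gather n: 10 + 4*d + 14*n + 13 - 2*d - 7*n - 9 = 2*d + 7*n + 14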